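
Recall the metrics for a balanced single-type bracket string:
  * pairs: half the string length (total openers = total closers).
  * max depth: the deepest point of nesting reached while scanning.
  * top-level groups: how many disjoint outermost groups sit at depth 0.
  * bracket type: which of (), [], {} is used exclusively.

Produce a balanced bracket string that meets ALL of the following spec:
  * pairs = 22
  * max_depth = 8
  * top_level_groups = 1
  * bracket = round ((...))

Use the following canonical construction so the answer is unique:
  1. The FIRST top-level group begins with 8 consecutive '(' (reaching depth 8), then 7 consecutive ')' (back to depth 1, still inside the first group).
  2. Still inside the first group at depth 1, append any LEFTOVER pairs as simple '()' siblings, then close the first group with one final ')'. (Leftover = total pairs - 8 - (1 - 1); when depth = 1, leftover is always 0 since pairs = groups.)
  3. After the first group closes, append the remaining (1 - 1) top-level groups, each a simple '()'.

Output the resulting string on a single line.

Answer: (((((((()))))))()()()()()()()()()()()()()())

Derivation:
Spec: pairs=22 depth=8 groups=1
Leftover pairs = 22 - 8 - (1-1) = 14
First group: deep chain of depth 8 + 14 sibling pairs
Remaining 0 groups: simple '()' each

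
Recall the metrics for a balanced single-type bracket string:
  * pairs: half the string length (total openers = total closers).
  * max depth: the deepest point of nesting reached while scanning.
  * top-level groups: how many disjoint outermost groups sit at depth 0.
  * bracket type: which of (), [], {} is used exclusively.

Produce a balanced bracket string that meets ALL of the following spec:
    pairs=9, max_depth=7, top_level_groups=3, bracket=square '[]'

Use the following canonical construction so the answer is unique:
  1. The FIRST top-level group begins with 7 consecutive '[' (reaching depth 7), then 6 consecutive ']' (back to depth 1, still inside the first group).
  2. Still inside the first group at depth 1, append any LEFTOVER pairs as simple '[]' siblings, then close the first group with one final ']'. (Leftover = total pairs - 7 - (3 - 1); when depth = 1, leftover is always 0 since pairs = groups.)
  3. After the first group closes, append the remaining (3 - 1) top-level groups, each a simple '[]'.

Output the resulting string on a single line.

Spec: pairs=9 depth=7 groups=3
Leftover pairs = 9 - 7 - (3-1) = 0
First group: deep chain of depth 7 + 0 sibling pairs
Remaining 2 groups: simple '[]' each

Answer: [[[[[[[]]]]]]][][]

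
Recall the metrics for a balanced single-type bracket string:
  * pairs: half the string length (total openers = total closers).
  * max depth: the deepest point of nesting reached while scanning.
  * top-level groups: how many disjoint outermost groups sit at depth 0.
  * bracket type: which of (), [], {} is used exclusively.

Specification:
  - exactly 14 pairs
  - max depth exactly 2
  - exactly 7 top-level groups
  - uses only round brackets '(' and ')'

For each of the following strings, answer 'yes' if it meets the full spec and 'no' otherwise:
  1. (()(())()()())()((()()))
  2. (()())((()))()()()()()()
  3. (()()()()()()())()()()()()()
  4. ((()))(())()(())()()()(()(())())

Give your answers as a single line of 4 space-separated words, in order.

String 1 '(()(())()()())()((()()))': depth seq [1 2 1 2 3 2 1 2 1 2 1 2 1 0 1 0 1 2 3 2 3 2 1 0]
  -> pairs=12 depth=3 groups=3 -> no
String 2 '(()())((()))()()()()()()': depth seq [1 2 1 2 1 0 1 2 3 2 1 0 1 0 1 0 1 0 1 0 1 0 1 0]
  -> pairs=12 depth=3 groups=8 -> no
String 3 '(()()()()()()())()()()()()()': depth seq [1 2 1 2 1 2 1 2 1 2 1 2 1 2 1 0 1 0 1 0 1 0 1 0 1 0 1 0]
  -> pairs=14 depth=2 groups=7 -> yes
String 4 '((()))(())()(())()()()(()(())())': depth seq [1 2 3 2 1 0 1 2 1 0 1 0 1 2 1 0 1 0 1 0 1 0 1 2 1 2 3 2 1 2 1 0]
  -> pairs=16 depth=3 groups=8 -> no

Answer: no no yes no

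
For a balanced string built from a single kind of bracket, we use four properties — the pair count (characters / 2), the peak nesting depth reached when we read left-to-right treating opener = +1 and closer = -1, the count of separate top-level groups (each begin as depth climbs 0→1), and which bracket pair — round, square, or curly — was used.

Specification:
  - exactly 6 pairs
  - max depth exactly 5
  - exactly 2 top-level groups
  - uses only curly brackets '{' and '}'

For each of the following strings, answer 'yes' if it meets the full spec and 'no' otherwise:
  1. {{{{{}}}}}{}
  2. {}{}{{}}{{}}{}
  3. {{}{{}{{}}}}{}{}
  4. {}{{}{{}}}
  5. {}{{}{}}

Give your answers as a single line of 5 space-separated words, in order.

String 1 '{{{{{}}}}}{}': depth seq [1 2 3 4 5 4 3 2 1 0 1 0]
  -> pairs=6 depth=5 groups=2 -> yes
String 2 '{}{}{{}}{{}}{}': depth seq [1 0 1 0 1 2 1 0 1 2 1 0 1 0]
  -> pairs=7 depth=2 groups=5 -> no
String 3 '{{}{{}{{}}}}{}{}': depth seq [1 2 1 2 3 2 3 4 3 2 1 0 1 0 1 0]
  -> pairs=8 depth=4 groups=3 -> no
String 4 '{}{{}{{}}}': depth seq [1 0 1 2 1 2 3 2 1 0]
  -> pairs=5 depth=3 groups=2 -> no
String 5 '{}{{}{}}': depth seq [1 0 1 2 1 2 1 0]
  -> pairs=4 depth=2 groups=2 -> no

Answer: yes no no no no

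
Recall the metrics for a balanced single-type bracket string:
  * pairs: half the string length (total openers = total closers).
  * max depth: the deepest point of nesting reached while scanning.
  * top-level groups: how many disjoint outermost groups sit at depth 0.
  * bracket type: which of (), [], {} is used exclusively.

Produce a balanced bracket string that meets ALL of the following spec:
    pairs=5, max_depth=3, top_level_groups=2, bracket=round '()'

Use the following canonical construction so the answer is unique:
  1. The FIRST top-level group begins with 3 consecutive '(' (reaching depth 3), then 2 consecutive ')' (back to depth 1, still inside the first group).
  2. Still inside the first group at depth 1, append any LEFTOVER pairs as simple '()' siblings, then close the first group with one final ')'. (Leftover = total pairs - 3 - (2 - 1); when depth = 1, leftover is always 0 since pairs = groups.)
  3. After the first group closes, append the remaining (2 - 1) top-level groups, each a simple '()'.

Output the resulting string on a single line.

Spec: pairs=5 depth=3 groups=2
Leftover pairs = 5 - 3 - (2-1) = 1
First group: deep chain of depth 3 + 1 sibling pairs
Remaining 1 groups: simple '()' each

Answer: ((())())()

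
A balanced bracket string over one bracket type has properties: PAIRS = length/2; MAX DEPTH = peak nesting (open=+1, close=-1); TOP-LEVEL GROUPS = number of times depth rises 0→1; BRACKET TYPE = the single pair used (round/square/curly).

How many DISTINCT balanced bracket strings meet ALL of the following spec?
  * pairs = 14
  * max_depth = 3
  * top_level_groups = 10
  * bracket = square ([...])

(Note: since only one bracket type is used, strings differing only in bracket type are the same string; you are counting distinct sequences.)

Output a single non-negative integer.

Spec: pairs=14 depth=3 groups=10
Count(depth <= 3) = 1550
Count(depth <= 2) = 715
Count(depth == 3) = 1550 - 715 = 835

Answer: 835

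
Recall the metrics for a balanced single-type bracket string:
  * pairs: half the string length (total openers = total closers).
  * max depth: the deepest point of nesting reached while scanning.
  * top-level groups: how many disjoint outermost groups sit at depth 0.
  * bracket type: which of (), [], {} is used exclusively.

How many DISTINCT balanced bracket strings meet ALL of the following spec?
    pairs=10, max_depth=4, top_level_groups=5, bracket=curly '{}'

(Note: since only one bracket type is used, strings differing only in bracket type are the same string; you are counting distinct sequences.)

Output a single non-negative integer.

Spec: pairs=10 depth=4 groups=5
Count(depth <= 4) = 941
Count(depth <= 3) = 681
Count(depth == 4) = 941 - 681 = 260

Answer: 260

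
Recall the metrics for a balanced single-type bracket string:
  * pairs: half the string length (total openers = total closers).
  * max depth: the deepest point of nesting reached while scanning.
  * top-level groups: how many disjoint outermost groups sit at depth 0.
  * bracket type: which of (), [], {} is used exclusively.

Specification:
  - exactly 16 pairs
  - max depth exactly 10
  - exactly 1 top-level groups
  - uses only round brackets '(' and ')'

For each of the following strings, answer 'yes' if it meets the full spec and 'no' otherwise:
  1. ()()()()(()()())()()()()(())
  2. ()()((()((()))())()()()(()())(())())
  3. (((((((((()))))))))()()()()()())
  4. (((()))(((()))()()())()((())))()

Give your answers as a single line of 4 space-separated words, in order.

Answer: no no yes no

Derivation:
String 1 '()()()()(()()())()()()()(())': depth seq [1 0 1 0 1 0 1 0 1 2 1 2 1 2 1 0 1 0 1 0 1 0 1 0 1 2 1 0]
  -> pairs=14 depth=2 groups=10 -> no
String 2 '()()((()((()))())()()()(()())(())())': depth seq [1 0 1 0 1 2 3 2 3 4 5 4 3 2 3 2 1 2 1 2 1 2 1 2 3 2 3 2 1 2 3 2 1 2 1 0]
  -> pairs=18 depth=5 groups=3 -> no
String 3 '(((((((((()))))))))()()()()()())': depth seq [1 2 3 4 5 6 7 8 9 10 9 8 7 6 5 4 3 2 1 2 1 2 1 2 1 2 1 2 1 2 1 0]
  -> pairs=16 depth=10 groups=1 -> yes
String 4 '(((()))(((()))()()())()((())))()': depth seq [1 2 3 4 3 2 1 2 3 4 5 4 3 2 3 2 3 2 3 2 1 2 1 2 3 4 3 2 1 0 1 0]
  -> pairs=16 depth=5 groups=2 -> no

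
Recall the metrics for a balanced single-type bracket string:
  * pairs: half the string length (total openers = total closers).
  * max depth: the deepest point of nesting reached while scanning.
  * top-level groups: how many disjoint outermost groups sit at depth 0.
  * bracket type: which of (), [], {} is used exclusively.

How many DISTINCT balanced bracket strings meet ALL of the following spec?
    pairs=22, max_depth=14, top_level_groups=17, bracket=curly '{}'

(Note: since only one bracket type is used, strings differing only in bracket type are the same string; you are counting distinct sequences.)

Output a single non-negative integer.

Answer: 0

Derivation:
Spec: pairs=22 depth=14 groups=17
Count(depth <= 14) = 50830
Count(depth <= 13) = 50830
Count(depth == 14) = 50830 - 50830 = 0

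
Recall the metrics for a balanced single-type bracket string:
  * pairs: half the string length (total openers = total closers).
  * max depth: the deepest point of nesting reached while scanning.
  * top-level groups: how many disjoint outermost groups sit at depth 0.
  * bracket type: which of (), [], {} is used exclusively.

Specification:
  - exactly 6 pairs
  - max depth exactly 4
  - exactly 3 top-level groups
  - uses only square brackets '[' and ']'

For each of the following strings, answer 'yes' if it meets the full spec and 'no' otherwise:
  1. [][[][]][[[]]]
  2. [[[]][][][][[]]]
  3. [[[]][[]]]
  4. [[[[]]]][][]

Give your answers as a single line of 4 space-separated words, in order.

String 1 '[][[][]][[[]]]': depth seq [1 0 1 2 1 2 1 0 1 2 3 2 1 0]
  -> pairs=7 depth=3 groups=3 -> no
String 2 '[[[]][][][][[]]]': depth seq [1 2 3 2 1 2 1 2 1 2 1 2 3 2 1 0]
  -> pairs=8 depth=3 groups=1 -> no
String 3 '[[[]][[]]]': depth seq [1 2 3 2 1 2 3 2 1 0]
  -> pairs=5 depth=3 groups=1 -> no
String 4 '[[[[]]]][][]': depth seq [1 2 3 4 3 2 1 0 1 0 1 0]
  -> pairs=6 depth=4 groups=3 -> yes

Answer: no no no yes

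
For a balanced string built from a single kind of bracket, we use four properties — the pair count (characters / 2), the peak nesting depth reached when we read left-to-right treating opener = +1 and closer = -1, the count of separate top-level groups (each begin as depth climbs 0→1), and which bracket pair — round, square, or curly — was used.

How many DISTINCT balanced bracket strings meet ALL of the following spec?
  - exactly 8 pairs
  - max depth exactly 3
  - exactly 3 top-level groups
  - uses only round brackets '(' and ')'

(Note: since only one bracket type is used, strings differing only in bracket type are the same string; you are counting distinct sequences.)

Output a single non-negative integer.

Answer: 147

Derivation:
Spec: pairs=8 depth=3 groups=3
Count(depth <= 3) = 168
Count(depth <= 2) = 21
Count(depth == 3) = 168 - 21 = 147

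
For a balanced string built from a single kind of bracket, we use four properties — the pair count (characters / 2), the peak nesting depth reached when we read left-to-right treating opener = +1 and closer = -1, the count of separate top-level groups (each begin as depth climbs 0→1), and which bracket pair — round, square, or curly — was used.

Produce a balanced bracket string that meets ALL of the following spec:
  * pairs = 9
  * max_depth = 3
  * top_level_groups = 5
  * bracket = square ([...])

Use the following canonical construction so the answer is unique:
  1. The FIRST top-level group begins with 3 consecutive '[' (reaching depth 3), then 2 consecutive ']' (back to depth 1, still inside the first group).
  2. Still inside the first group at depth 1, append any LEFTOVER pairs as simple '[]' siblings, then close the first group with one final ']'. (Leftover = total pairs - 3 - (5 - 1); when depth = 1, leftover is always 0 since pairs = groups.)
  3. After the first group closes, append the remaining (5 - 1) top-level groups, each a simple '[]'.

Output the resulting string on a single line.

Answer: [[[]][][]][][][][]

Derivation:
Spec: pairs=9 depth=3 groups=5
Leftover pairs = 9 - 3 - (5-1) = 2
First group: deep chain of depth 3 + 2 sibling pairs
Remaining 4 groups: simple '[]' each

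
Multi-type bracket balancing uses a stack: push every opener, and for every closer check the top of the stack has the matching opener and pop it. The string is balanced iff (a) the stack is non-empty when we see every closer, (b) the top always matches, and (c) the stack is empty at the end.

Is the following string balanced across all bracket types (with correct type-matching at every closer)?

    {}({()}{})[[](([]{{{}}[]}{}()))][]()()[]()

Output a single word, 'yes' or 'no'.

pos 0: push '{'; stack = {
pos 1: '}' matches '{'; pop; stack = (empty)
pos 2: push '('; stack = (
pos 3: push '{'; stack = ({
pos 4: push '('; stack = ({(
pos 5: ')' matches '('; pop; stack = ({
pos 6: '}' matches '{'; pop; stack = (
pos 7: push '{'; stack = ({
pos 8: '}' matches '{'; pop; stack = (
pos 9: ')' matches '('; pop; stack = (empty)
pos 10: push '['; stack = [
pos 11: push '['; stack = [[
pos 12: ']' matches '['; pop; stack = [
pos 13: push '('; stack = [(
pos 14: push '('; stack = [((
pos 15: push '['; stack = [(([
pos 16: ']' matches '['; pop; stack = [((
pos 17: push '{'; stack = [(({
pos 18: push '{'; stack = [(({{
pos 19: push '{'; stack = [(({{{
pos 20: '}' matches '{'; pop; stack = [(({{
pos 21: '}' matches '{'; pop; stack = [(({
pos 22: push '['; stack = [(({[
pos 23: ']' matches '['; pop; stack = [(({
pos 24: '}' matches '{'; pop; stack = [((
pos 25: push '{'; stack = [(({
pos 26: '}' matches '{'; pop; stack = [((
pos 27: push '('; stack = [(((
pos 28: ')' matches '('; pop; stack = [((
pos 29: ')' matches '('; pop; stack = [(
pos 30: ')' matches '('; pop; stack = [
pos 31: ']' matches '['; pop; stack = (empty)
pos 32: push '['; stack = [
pos 33: ']' matches '['; pop; stack = (empty)
pos 34: push '('; stack = (
pos 35: ')' matches '('; pop; stack = (empty)
pos 36: push '('; stack = (
pos 37: ')' matches '('; pop; stack = (empty)
pos 38: push '['; stack = [
pos 39: ']' matches '['; pop; stack = (empty)
pos 40: push '('; stack = (
pos 41: ')' matches '('; pop; stack = (empty)
end: stack empty → VALID
Verdict: properly nested → yes

Answer: yes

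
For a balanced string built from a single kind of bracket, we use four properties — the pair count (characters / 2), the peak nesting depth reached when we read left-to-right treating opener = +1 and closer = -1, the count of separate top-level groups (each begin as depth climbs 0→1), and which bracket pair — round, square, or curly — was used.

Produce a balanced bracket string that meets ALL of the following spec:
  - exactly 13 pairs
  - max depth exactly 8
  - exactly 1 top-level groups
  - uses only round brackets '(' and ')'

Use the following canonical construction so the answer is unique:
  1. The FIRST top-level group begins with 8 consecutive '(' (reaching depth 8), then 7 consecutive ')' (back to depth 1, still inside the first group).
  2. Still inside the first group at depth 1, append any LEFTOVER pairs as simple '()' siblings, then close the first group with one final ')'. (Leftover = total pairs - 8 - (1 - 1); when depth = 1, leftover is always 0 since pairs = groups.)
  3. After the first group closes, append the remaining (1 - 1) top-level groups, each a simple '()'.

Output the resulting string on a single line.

Answer: (((((((()))))))()()()()())

Derivation:
Spec: pairs=13 depth=8 groups=1
Leftover pairs = 13 - 8 - (1-1) = 5
First group: deep chain of depth 8 + 5 sibling pairs
Remaining 0 groups: simple '()' each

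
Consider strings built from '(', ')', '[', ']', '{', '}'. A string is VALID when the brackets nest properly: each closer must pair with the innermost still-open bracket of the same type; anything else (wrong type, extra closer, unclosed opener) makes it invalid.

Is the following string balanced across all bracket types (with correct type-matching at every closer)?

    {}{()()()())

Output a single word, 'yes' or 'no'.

pos 0: push '{'; stack = {
pos 1: '}' matches '{'; pop; stack = (empty)
pos 2: push '{'; stack = {
pos 3: push '('; stack = {(
pos 4: ')' matches '('; pop; stack = {
pos 5: push '('; stack = {(
pos 6: ')' matches '('; pop; stack = {
pos 7: push '('; stack = {(
pos 8: ')' matches '('; pop; stack = {
pos 9: push '('; stack = {(
pos 10: ')' matches '('; pop; stack = {
pos 11: saw closer ')' but top of stack is '{' (expected '}') → INVALID
Verdict: type mismatch at position 11: ')' closes '{' → no

Answer: no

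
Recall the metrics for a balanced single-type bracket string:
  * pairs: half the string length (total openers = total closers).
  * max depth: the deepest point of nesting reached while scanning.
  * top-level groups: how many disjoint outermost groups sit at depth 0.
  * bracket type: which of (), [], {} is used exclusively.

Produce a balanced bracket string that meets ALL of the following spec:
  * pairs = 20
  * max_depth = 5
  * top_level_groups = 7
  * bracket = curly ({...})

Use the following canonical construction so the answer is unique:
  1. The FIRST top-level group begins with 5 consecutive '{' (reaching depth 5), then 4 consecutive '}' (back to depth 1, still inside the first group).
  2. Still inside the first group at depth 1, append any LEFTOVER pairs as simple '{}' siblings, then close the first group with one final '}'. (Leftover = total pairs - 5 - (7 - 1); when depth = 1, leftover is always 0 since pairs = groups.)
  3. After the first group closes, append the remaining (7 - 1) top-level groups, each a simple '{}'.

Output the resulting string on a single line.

Spec: pairs=20 depth=5 groups=7
Leftover pairs = 20 - 5 - (7-1) = 9
First group: deep chain of depth 5 + 9 sibling pairs
Remaining 6 groups: simple '{}' each

Answer: {{{{{}}}}{}{}{}{}{}{}{}{}{}}{}{}{}{}{}{}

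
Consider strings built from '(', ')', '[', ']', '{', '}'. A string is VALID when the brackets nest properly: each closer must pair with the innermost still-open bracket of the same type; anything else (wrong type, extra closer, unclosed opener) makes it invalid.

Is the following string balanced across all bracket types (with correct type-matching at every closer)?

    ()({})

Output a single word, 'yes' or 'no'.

Answer: yes

Derivation:
pos 0: push '('; stack = (
pos 1: ')' matches '('; pop; stack = (empty)
pos 2: push '('; stack = (
pos 3: push '{'; stack = ({
pos 4: '}' matches '{'; pop; stack = (
pos 5: ')' matches '('; pop; stack = (empty)
end: stack empty → VALID
Verdict: properly nested → yes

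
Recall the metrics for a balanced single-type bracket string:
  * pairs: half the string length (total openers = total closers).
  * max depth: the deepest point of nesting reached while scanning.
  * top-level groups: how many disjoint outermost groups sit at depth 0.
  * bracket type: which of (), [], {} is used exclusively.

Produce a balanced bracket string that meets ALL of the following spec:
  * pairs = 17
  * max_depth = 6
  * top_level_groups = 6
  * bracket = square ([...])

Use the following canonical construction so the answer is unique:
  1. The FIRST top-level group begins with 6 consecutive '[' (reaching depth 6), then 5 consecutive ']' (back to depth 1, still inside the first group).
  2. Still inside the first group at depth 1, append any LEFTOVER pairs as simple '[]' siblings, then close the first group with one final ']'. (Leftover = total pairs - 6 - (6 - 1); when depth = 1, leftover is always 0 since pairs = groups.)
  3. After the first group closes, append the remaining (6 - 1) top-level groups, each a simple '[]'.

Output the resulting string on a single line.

Spec: pairs=17 depth=6 groups=6
Leftover pairs = 17 - 6 - (6-1) = 6
First group: deep chain of depth 6 + 6 sibling pairs
Remaining 5 groups: simple '[]' each

Answer: [[[[[[]]]]][][][][][][]][][][][][]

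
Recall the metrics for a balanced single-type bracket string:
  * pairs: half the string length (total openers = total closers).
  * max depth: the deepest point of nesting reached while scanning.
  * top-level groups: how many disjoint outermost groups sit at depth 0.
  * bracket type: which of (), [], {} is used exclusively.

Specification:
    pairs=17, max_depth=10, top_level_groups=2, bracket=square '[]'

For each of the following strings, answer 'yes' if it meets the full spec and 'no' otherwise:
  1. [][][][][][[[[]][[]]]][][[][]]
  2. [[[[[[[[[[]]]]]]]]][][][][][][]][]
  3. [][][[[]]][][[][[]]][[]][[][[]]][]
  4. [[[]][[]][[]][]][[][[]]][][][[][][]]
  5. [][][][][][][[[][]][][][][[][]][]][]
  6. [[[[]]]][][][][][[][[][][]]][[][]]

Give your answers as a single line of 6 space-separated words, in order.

Answer: no yes no no no no

Derivation:
String 1 '[][][][][][[[[]][[]]]][][[][]]': depth seq [1 0 1 0 1 0 1 0 1 0 1 2 3 4 3 2 3 4 3 2 1 0 1 0 1 2 1 2 1 0]
  -> pairs=15 depth=4 groups=8 -> no
String 2 '[[[[[[[[[[]]]]]]]]][][][][][][]][]': depth seq [1 2 3 4 5 6 7 8 9 10 9 8 7 6 5 4 3 2 1 2 1 2 1 2 1 2 1 2 1 2 1 0 1 0]
  -> pairs=17 depth=10 groups=2 -> yes
String 3 '[][][[[]]][][[][[]]][[]][[][[]]][]': depth seq [1 0 1 0 1 2 3 2 1 0 1 0 1 2 1 2 3 2 1 0 1 2 1 0 1 2 1 2 3 2 1 0 1 0]
  -> pairs=17 depth=3 groups=8 -> no
String 4 '[[[]][[]][[]][]][[][[]]][][][[][][]]': depth seq [1 2 3 2 1 2 3 2 1 2 3 2 1 2 1 0 1 2 1 2 3 2 1 0 1 0 1 0 1 2 1 2 1 2 1 0]
  -> pairs=18 depth=3 groups=5 -> no
String 5 '[][][][][][][[[][]][][][][[][]][]][]': depth seq [1 0 1 0 1 0 1 0 1 0 1 0 1 2 3 2 3 2 1 2 1 2 1 2 1 2 3 2 3 2 1 2 1 0 1 0]
  -> pairs=18 depth=3 groups=8 -> no
String 6 '[[[[]]]][][][][][[][[][][]]][[][]]': depth seq [1 2 3 4 3 2 1 0 1 0 1 0 1 0 1 0 1 2 1 2 3 2 3 2 3 2 1 0 1 2 1 2 1 0]
  -> pairs=17 depth=4 groups=7 -> no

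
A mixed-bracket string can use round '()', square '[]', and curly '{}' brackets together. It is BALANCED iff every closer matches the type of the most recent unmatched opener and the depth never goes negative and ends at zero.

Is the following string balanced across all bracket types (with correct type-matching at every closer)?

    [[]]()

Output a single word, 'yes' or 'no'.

Answer: yes

Derivation:
pos 0: push '['; stack = [
pos 1: push '['; stack = [[
pos 2: ']' matches '['; pop; stack = [
pos 3: ']' matches '['; pop; stack = (empty)
pos 4: push '('; stack = (
pos 5: ')' matches '('; pop; stack = (empty)
end: stack empty → VALID
Verdict: properly nested → yes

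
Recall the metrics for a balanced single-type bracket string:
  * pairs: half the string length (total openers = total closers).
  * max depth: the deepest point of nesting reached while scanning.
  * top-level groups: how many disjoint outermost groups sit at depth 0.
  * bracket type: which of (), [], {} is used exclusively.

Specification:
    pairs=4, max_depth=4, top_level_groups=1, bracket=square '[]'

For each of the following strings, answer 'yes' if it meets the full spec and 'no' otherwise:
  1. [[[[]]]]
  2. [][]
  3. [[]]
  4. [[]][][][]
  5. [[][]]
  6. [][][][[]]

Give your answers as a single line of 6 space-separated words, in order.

Answer: yes no no no no no

Derivation:
String 1 '[[[[]]]]': depth seq [1 2 3 4 3 2 1 0]
  -> pairs=4 depth=4 groups=1 -> yes
String 2 '[][]': depth seq [1 0 1 0]
  -> pairs=2 depth=1 groups=2 -> no
String 3 '[[]]': depth seq [1 2 1 0]
  -> pairs=2 depth=2 groups=1 -> no
String 4 '[[]][][][]': depth seq [1 2 1 0 1 0 1 0 1 0]
  -> pairs=5 depth=2 groups=4 -> no
String 5 '[[][]]': depth seq [1 2 1 2 1 0]
  -> pairs=3 depth=2 groups=1 -> no
String 6 '[][][][[]]': depth seq [1 0 1 0 1 0 1 2 1 0]
  -> pairs=5 depth=2 groups=4 -> no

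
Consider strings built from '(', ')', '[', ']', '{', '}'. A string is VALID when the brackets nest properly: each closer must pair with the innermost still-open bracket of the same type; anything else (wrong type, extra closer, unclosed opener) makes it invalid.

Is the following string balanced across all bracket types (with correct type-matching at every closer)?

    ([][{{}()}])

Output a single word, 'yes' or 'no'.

pos 0: push '('; stack = (
pos 1: push '['; stack = ([
pos 2: ']' matches '['; pop; stack = (
pos 3: push '['; stack = ([
pos 4: push '{'; stack = ([{
pos 5: push '{'; stack = ([{{
pos 6: '}' matches '{'; pop; stack = ([{
pos 7: push '('; stack = ([{(
pos 8: ')' matches '('; pop; stack = ([{
pos 9: '}' matches '{'; pop; stack = ([
pos 10: ']' matches '['; pop; stack = (
pos 11: ')' matches '('; pop; stack = (empty)
end: stack empty → VALID
Verdict: properly nested → yes

Answer: yes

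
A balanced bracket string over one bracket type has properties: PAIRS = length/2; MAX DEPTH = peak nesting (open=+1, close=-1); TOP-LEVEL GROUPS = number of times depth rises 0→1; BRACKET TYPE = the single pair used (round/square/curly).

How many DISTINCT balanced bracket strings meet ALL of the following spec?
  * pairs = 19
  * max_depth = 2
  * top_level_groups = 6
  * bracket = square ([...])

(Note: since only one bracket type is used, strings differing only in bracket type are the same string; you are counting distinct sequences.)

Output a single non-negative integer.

Answer: 8568

Derivation:
Spec: pairs=19 depth=2 groups=6
Count(depth <= 2) = 8568
Count(depth <= 1) = 0
Count(depth == 2) = 8568 - 0 = 8568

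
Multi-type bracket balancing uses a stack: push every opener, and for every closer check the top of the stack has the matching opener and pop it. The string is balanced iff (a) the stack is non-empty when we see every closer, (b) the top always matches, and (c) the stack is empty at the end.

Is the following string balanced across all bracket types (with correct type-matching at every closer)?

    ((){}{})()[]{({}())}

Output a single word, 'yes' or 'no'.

pos 0: push '('; stack = (
pos 1: push '('; stack = ((
pos 2: ')' matches '('; pop; stack = (
pos 3: push '{'; stack = ({
pos 4: '}' matches '{'; pop; stack = (
pos 5: push '{'; stack = ({
pos 6: '}' matches '{'; pop; stack = (
pos 7: ')' matches '('; pop; stack = (empty)
pos 8: push '('; stack = (
pos 9: ')' matches '('; pop; stack = (empty)
pos 10: push '['; stack = [
pos 11: ']' matches '['; pop; stack = (empty)
pos 12: push '{'; stack = {
pos 13: push '('; stack = {(
pos 14: push '{'; stack = {({
pos 15: '}' matches '{'; pop; stack = {(
pos 16: push '('; stack = {((
pos 17: ')' matches '('; pop; stack = {(
pos 18: ')' matches '('; pop; stack = {
pos 19: '}' matches '{'; pop; stack = (empty)
end: stack empty → VALID
Verdict: properly nested → yes

Answer: yes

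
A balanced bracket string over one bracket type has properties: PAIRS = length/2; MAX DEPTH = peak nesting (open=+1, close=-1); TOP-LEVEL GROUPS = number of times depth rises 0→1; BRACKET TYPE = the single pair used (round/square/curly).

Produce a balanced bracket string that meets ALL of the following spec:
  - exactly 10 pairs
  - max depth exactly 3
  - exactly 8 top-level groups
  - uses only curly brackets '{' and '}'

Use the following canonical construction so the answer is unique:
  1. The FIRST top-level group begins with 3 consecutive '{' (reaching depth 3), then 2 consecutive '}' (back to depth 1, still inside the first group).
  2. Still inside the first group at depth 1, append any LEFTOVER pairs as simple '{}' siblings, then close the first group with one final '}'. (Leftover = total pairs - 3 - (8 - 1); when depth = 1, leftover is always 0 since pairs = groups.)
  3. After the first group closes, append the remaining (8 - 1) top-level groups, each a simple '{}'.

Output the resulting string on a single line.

Answer: {{{}}}{}{}{}{}{}{}{}

Derivation:
Spec: pairs=10 depth=3 groups=8
Leftover pairs = 10 - 3 - (8-1) = 0
First group: deep chain of depth 3 + 0 sibling pairs
Remaining 7 groups: simple '{}' each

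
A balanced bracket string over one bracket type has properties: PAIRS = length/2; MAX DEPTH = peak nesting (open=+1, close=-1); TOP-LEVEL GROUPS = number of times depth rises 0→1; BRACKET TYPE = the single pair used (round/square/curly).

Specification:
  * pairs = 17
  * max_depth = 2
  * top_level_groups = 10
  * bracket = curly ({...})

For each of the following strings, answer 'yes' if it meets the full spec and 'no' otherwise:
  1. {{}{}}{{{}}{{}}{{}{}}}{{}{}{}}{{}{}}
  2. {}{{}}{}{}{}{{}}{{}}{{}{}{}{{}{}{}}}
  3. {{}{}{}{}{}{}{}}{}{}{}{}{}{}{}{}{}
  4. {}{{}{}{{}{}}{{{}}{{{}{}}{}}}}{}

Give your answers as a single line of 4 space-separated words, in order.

Answer: no no yes no

Derivation:
String 1 '{{}{}}{{{}}{{}}{{}{}}}{{}{}{}}{{}{}}': depth seq [1 2 1 2 1 0 1 2 3 2 1 2 3 2 1 2 3 2 3 2 1 0 1 2 1 2 1 2 1 0 1 2 1 2 1 0]
  -> pairs=18 depth=3 groups=4 -> no
String 2 '{}{{}}{}{}{}{{}}{{}}{{}{}{}{{}{}{}}}': depth seq [1 0 1 2 1 0 1 0 1 0 1 0 1 2 1 0 1 2 1 0 1 2 1 2 1 2 1 2 3 2 3 2 3 2 1 0]
  -> pairs=18 depth=3 groups=8 -> no
String 3 '{{}{}{}{}{}{}{}}{}{}{}{}{}{}{}{}{}': depth seq [1 2 1 2 1 2 1 2 1 2 1 2 1 2 1 0 1 0 1 0 1 0 1 0 1 0 1 0 1 0 1 0 1 0]
  -> pairs=17 depth=2 groups=10 -> yes
String 4 '{}{{}{}{{}{}}{{{}}{{{}{}}{}}}}{}': depth seq [1 0 1 2 1 2 1 2 3 2 3 2 1 2 3 4 3 2 3 4 5 4 5 4 3 4 3 2 1 0 1 0]
  -> pairs=16 depth=5 groups=3 -> no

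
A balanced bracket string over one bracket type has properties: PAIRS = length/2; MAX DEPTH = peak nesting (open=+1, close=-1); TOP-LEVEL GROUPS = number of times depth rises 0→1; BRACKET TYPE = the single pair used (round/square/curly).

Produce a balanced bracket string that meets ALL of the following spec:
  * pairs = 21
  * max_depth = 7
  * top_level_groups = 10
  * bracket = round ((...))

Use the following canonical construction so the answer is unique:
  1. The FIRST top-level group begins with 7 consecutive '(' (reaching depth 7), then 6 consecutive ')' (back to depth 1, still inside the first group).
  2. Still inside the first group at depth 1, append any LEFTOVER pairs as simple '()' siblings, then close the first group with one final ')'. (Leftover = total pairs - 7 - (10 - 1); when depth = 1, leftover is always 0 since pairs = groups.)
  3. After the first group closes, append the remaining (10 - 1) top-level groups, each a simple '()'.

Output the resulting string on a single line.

Spec: pairs=21 depth=7 groups=10
Leftover pairs = 21 - 7 - (10-1) = 5
First group: deep chain of depth 7 + 5 sibling pairs
Remaining 9 groups: simple '()' each

Answer: ((((((())))))()()()()())()()()()()()()()()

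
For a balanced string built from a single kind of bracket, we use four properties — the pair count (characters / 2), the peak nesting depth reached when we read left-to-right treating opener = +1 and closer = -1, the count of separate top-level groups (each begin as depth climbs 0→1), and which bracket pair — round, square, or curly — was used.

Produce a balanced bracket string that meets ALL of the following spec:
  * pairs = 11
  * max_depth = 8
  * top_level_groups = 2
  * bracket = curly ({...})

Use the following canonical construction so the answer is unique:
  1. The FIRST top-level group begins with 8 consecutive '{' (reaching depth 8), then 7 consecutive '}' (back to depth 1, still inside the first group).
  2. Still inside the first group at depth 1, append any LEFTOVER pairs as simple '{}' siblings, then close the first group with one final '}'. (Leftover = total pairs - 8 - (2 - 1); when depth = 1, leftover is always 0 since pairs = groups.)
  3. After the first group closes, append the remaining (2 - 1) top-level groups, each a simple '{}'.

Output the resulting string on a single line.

Spec: pairs=11 depth=8 groups=2
Leftover pairs = 11 - 8 - (2-1) = 2
First group: deep chain of depth 8 + 2 sibling pairs
Remaining 1 groups: simple '{}' each

Answer: {{{{{{{{}}}}}}}{}{}}{}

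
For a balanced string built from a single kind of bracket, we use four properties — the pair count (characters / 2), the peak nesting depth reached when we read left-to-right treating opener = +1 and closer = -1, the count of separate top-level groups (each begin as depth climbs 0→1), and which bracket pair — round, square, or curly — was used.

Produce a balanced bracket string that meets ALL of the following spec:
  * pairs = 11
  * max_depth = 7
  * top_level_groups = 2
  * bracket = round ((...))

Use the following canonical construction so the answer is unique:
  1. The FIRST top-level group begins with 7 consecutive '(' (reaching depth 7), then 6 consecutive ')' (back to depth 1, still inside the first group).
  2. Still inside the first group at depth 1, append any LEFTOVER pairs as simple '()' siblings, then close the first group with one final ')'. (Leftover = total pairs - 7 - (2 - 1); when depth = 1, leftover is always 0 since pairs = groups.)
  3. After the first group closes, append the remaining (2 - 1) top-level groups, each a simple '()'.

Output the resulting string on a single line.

Answer: ((((((())))))()()())()

Derivation:
Spec: pairs=11 depth=7 groups=2
Leftover pairs = 11 - 7 - (2-1) = 3
First group: deep chain of depth 7 + 3 sibling pairs
Remaining 1 groups: simple '()' each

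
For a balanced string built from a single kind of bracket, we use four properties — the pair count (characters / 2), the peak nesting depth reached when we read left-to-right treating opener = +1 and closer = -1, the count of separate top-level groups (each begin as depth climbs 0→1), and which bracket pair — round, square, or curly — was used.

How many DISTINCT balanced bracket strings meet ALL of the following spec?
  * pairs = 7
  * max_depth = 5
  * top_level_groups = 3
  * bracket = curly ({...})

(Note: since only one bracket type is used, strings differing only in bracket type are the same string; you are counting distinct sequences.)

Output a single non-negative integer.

Spec: pairs=7 depth=5 groups=3
Count(depth <= 5) = 90
Count(depth <= 4) = 87
Count(depth == 5) = 90 - 87 = 3

Answer: 3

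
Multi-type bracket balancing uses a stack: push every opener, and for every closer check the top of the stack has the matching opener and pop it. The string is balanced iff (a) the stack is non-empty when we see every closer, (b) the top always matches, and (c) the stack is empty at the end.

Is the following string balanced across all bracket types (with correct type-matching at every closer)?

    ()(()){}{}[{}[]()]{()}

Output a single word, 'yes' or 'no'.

Answer: yes

Derivation:
pos 0: push '('; stack = (
pos 1: ')' matches '('; pop; stack = (empty)
pos 2: push '('; stack = (
pos 3: push '('; stack = ((
pos 4: ')' matches '('; pop; stack = (
pos 5: ')' matches '('; pop; stack = (empty)
pos 6: push '{'; stack = {
pos 7: '}' matches '{'; pop; stack = (empty)
pos 8: push '{'; stack = {
pos 9: '}' matches '{'; pop; stack = (empty)
pos 10: push '['; stack = [
pos 11: push '{'; stack = [{
pos 12: '}' matches '{'; pop; stack = [
pos 13: push '['; stack = [[
pos 14: ']' matches '['; pop; stack = [
pos 15: push '('; stack = [(
pos 16: ')' matches '('; pop; stack = [
pos 17: ']' matches '['; pop; stack = (empty)
pos 18: push '{'; stack = {
pos 19: push '('; stack = {(
pos 20: ')' matches '('; pop; stack = {
pos 21: '}' matches '{'; pop; stack = (empty)
end: stack empty → VALID
Verdict: properly nested → yes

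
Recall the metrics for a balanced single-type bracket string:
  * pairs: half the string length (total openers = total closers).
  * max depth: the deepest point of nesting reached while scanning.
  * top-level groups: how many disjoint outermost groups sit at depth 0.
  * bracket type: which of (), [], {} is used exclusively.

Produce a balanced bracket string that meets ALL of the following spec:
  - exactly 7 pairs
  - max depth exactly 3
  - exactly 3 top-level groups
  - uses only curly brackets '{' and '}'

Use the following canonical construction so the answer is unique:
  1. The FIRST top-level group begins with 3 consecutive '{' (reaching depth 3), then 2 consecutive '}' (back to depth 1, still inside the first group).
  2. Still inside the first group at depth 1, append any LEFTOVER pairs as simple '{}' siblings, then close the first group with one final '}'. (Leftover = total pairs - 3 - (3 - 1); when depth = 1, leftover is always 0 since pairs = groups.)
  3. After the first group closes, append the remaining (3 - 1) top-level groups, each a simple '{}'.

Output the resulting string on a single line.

Answer: {{{}}{}{}}{}{}

Derivation:
Spec: pairs=7 depth=3 groups=3
Leftover pairs = 7 - 3 - (3-1) = 2
First group: deep chain of depth 3 + 2 sibling pairs
Remaining 2 groups: simple '{}' each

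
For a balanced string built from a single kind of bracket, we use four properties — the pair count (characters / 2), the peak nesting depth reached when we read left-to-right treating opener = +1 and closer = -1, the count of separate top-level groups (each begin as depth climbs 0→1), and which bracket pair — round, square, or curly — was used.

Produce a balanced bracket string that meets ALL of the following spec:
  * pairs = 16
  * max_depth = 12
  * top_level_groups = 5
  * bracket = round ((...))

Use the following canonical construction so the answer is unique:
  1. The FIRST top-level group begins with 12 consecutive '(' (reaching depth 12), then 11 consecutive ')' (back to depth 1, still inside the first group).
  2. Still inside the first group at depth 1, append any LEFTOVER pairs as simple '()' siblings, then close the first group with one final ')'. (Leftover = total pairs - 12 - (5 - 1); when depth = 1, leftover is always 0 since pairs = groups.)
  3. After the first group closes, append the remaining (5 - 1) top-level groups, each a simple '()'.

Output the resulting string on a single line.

Answer: (((((((((((())))))))))))()()()()

Derivation:
Spec: pairs=16 depth=12 groups=5
Leftover pairs = 16 - 12 - (5-1) = 0
First group: deep chain of depth 12 + 0 sibling pairs
Remaining 4 groups: simple '()' each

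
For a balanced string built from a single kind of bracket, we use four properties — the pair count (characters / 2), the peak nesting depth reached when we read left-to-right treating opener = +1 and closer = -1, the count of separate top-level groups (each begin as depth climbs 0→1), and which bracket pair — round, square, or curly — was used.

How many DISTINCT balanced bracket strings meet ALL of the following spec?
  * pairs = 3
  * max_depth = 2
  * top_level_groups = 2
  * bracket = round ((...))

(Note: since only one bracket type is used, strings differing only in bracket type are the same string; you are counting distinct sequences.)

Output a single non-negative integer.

Spec: pairs=3 depth=2 groups=2
Count(depth <= 2) = 2
Count(depth <= 1) = 0
Count(depth == 2) = 2 - 0 = 2

Answer: 2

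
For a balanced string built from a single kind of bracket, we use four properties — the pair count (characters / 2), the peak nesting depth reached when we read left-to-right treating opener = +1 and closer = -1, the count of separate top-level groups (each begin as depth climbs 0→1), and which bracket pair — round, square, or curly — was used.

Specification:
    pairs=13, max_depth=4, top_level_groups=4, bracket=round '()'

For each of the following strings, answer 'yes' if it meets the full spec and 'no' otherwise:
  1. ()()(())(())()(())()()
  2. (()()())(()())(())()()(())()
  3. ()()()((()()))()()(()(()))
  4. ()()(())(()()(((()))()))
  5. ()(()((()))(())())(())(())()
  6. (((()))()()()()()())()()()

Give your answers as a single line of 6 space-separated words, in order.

String 1 '()()(())(())()(())()()': depth seq [1 0 1 0 1 2 1 0 1 2 1 0 1 0 1 2 1 0 1 0 1 0]
  -> pairs=11 depth=2 groups=8 -> no
String 2 '(()()())(()())(())()()(())()': depth seq [1 2 1 2 1 2 1 0 1 2 1 2 1 0 1 2 1 0 1 0 1 0 1 2 1 0 1 0]
  -> pairs=14 depth=2 groups=7 -> no
String 3 '()()()((()()))()()(()(()))': depth seq [1 0 1 0 1 0 1 2 3 2 3 2 1 0 1 0 1 0 1 2 1 2 3 2 1 0]
  -> pairs=13 depth=3 groups=7 -> no
String 4 '()()(())(()()(((()))()))': depth seq [1 0 1 0 1 2 1 0 1 2 1 2 1 2 3 4 5 4 3 2 3 2 1 0]
  -> pairs=12 depth=5 groups=4 -> no
String 5 '()(()((()))(())())(())(())()': depth seq [1 0 1 2 1 2 3 4 3 2 1 2 3 2 1 2 1 0 1 2 1 0 1 2 1 0 1 0]
  -> pairs=14 depth=4 groups=5 -> no
String 6 '(((()))()()()()()())()()()': depth seq [1 2 3 4 3 2 1 2 1 2 1 2 1 2 1 2 1 2 1 0 1 0 1 0 1 0]
  -> pairs=13 depth=4 groups=4 -> yes

Answer: no no no no no yes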